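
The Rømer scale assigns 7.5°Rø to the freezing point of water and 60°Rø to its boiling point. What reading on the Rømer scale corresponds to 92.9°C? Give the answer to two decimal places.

56.27°Rø

Linearly onto the Rømer scale: 7.5 + (92.9000 / 100) × (60 - 7.5) = 56.27°Rø.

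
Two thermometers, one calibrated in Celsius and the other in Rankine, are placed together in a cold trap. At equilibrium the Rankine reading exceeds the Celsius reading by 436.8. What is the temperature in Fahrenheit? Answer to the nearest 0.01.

Let x be the Celsius reading; then the Rankine reading is 1.8·x + 491.67.
(1.8·x + 491.67) - x = 436.8  ⇒  (0.8)·x = -54.87  ⇒  x = -68.5875°C.
In Fahrenheit: -68.5875 × 1.8 + 32 = -91.46°F.

-91.46°F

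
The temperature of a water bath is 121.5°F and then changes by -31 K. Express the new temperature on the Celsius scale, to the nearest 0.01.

Initial temperature in Celsius: (121.5 - 32) × 5/9 = 49.7222°C.
The 31 K change is an interval; Kelvin and Celsius degrees are the same size, so ΔC = -31°C.
Final Celsius temperature: 49.7222 - 31.0000 = 18.7222°C.

18.72°C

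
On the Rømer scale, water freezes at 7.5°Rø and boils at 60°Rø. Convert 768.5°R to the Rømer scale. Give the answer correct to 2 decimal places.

88.24°Rø

First in Celsius: (768.5 - 491.67) × 5/9 = 153.7944°C.
Linearly onto the Rømer scale: 7.5 + (153.7944 / 100) × (60 - 7.5) = 88.24°Rø.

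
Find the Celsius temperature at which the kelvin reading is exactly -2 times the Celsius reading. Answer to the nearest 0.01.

-91.05°C

Let C be the Celsius reading. The kelvin reading is K = 1·C + 273.15.
Require K = -2·C: 1·C + 273.15 = -2·C.
(3)·C = -273.15  ⇒  C = -91.05.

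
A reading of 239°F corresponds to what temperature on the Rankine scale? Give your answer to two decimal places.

In Celsius: (239 - 32) × 5/9 = 115.0000°C.
In Rankine: 115.0000 × 1.8 + 491.67 = 698.67°R.

698.67°R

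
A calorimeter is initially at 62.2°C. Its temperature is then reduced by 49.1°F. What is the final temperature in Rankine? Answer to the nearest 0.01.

554.53°R

The 49.1°F change is an interval, so only the factor 5/9 applies: -49.1 × 5/9 = -27.2778°C.
Final Celsius temperature: 62.2000 - 27.2778 = 34.9222°C.
In Rankine: 34.9222 × 1.8 + 491.67 = 554.53°R.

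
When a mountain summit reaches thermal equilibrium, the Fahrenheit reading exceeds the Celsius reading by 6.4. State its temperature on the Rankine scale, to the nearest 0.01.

434.07°R

Let x be the Celsius reading; then the Fahrenheit reading is 1.8·x + 32.
(1.8·x + 32) - x = 6.4  ⇒  (0.8)·x = -25.6  ⇒  x = -32.0000°C.
In Rankine: -32.0000 × 1.8 + 491.67 = 434.07°R.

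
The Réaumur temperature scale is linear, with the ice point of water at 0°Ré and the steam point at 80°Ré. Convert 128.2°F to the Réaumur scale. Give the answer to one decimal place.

First in Celsius: (128.2 - 32) × 5/9 = 53.4444°C.
Linearly onto the Réaumur scale: 0 + (53.4444 / 100) × (80 - 0) = 42.8°Ré.

42.8°Ré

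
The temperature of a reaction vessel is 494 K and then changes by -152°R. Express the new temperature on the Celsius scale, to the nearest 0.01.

Initial temperature in Celsius: 494 - 273.15 = 220.8500°C.
The 152°R change is an interval, so only the factor 5/9 applies: -152 × 5/9 = -84.4444°C.
Final Celsius temperature: 220.8500 - 84.4444 = 136.4056°C.

136.41°C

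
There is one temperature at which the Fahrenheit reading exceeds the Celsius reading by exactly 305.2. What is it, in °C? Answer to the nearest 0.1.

Let C be the Celsius reading. The Fahrenheit reading is F = 1.8·C + 32.
Require F - C = 305.2: (0.8)·C + 32 = 305.2.
C = (305.2 - 32) / (0.8) = 341.5.

341.5°C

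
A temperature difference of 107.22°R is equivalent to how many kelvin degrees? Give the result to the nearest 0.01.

59.57 K

For a temperature interval the offset drops out; only the factor 5/9 applies.
107.22 × 5/9 = 59.57.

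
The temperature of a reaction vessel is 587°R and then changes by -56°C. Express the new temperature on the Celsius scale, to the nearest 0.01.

Initial temperature in Celsius: (587 - 491.67) × 5/9 = 52.9611°C.
Final Celsius temperature: 52.9611 - 56.0000 = -3.0389°C.

-3.04°C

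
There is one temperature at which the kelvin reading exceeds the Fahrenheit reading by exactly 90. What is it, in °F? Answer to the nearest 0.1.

Let F be the Fahrenheit reading. The kelvin reading is K = 5/9·F + 255.372.
Require K - F = 90: (-4/9)·F + 255.372 = 90.
F = (90 - 255.372) / (-4/9) = 372.1.

372.1°F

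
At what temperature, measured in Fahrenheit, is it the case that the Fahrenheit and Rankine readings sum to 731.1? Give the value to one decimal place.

135.7°F

Let F be the Fahrenheit reading. The Rankine reading is R = 1·F + 459.67.
Require F + R = 731.1: (2)·F + 459.67 = 731.1.
F = (731.1 - 459.67) / (2) = 135.7.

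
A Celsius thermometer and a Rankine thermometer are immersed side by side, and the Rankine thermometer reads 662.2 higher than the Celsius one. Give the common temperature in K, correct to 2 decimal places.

Let x be the Celsius reading; then the Rankine reading is 1.8·x + 491.67.
(1.8·x + 491.67) - x = 662.2  ⇒  (0.8)·x = 170.53  ⇒  x = 213.1625°C.
In kelvin: 213.1625 + 273.15 = 486.31 K.

486.31 K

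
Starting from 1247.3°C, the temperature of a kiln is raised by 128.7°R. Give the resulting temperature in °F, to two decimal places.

The 128.7°R change is an interval, so only the factor 5/9 applies: +128.7 × 5/9 = +71.5000°C.
Final Celsius temperature: 1247.3000 + 71.5000 = 1318.8000°C.
In Fahrenheit: 1318.8000 × 1.8 + 32 = 2405.84°F.

2405.84°F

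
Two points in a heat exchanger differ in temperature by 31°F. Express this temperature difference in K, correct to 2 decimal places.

For a temperature interval the offset drops out; only the factor 5/9 applies.
31 × 5/9 = 17.22.

17.22 K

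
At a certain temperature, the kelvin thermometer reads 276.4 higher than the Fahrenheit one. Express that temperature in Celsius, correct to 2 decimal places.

Let x be the Fahrenheit reading; then the kelvin reading is 5/9·x + 255.372.
(5/9·x + 255.372) - x = 276.4  ⇒  (-4/9)·x = 21.0278  ⇒  x = -47.3125°F.
In Celsius: (-47.3125 - 32) × 5/9 = -44.06°C.

-44.06°C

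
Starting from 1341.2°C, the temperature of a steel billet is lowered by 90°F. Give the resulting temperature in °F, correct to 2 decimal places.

The 90°F change is an interval, so only the factor 5/9 applies: -90 × 5/9 = -50.0000°C.
Final Celsius temperature: 1341.2000 - 50.0000 = 1291.2000°C.
In Fahrenheit: 1291.2000 × 1.8 + 32 = 2356.16°F.

2356.16°F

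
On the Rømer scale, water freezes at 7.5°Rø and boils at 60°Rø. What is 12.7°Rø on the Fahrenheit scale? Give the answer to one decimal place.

49.8°F

Linear interpolation between the fixed points: C = (12.7 - 7.5) × 100 / (60 - 7.5) = 9.9048°C.
Then 9.9048 × 1.8 + 32 = 49.8°F.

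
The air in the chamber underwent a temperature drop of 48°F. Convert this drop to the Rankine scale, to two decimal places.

48.00°R

Fahrenheit and Rankine degrees are the same size, so the interval is unchanged: 48.00.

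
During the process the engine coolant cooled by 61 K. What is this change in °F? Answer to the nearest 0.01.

An interval of 1 K corresponds to 1.8°F.
61 × 1.8 = 109.80.

109.80°F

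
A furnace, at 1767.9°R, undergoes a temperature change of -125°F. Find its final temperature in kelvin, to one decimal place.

Initial temperature in Celsius: (1767.9 - 491.67) × 5/9 = 709.0167°C.
The 125°F change is an interval, so only the factor 5/9 applies: -125 × 5/9 = -69.4444°C.
Final Celsius temperature: 709.0167 - 69.4444 = 639.5722°C.
In kelvin: 639.5722 + 273.15 = 912.7 K.

912.7 K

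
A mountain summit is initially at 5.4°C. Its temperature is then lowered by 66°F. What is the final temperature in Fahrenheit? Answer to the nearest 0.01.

-24.28°F

The 66°F change is an interval, so only the factor 5/9 applies: -66 × 5/9 = -36.6667°C.
Final Celsius temperature: 5.4000 - 36.6667 = -31.2667°C.
In Fahrenheit: -31.2667 × 1.8 + 32 = -24.28°F.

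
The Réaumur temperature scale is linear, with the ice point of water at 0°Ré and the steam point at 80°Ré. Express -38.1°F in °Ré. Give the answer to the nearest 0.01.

-31.16°Ré

First in Celsius: (-38.1 - 32) × 5/9 = -38.9444°C.
Linearly onto the Réaumur scale: 0 + (-38.9444 / 100) × (80 - 0) = -31.16°Ré.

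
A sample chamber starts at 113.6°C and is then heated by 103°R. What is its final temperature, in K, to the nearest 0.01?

443.97 K

The 103°R change is an interval, so only the factor 5/9 applies: +103 × 5/9 = +57.2222°C.
Final Celsius temperature: 113.6000 + 57.2222 = 170.8222°C.
In kelvin: 170.8222 + 273.15 = 443.97 K.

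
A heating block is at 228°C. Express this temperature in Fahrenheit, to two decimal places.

442.40°F

In Fahrenheit: 228.0000 × 1.8 + 32 = 442.40°F.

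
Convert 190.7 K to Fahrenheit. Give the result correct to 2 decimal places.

In Celsius: 190.7 - 273.15 = -82.4500°C.
In Fahrenheit: -82.4500 × 1.8 + 32 = -116.41°F.

-116.41°F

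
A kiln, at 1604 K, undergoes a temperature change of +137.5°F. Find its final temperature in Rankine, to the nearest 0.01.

3024.70°R

Initial temperature in Celsius: 1604 - 273.15 = 1330.8500°C.
The 137.5°F change is an interval, so only the factor 5/9 applies: +137.5 × 5/9 = +76.3889°C.
Final Celsius temperature: 1330.8500 + 76.3889 = 1407.2389°C.
In Rankine: 1407.2389 × 1.8 + 491.67 = 3024.70°R.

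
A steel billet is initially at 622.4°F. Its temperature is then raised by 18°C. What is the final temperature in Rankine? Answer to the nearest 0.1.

1114.5°R

Initial temperature in Celsius: (622.4 - 32) × 5/9 = 328.0000°C.
Final Celsius temperature: 328.0000 + 18.0000 = 346.0000°C.
In Rankine: 346.0000 × 1.8 + 491.67 = 1114.5°R.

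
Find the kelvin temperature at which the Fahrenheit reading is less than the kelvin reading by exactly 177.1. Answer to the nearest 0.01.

Let K be the kelvin reading. The Fahrenheit reading is F = 1.8·K - 459.67.
Require F - K = -177.1: (0.8)·K - 459.67 = -177.1.
K = (-177.1 + 459.67) / (0.8) = 353.21.

353.21 K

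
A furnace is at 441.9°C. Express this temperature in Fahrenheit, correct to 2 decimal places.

827.42°F

In Fahrenheit: 441.9000 × 1.8 + 32 = 827.42°F.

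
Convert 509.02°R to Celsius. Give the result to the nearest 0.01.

In Celsius: (509.02 - 491.67) × 5/9 = 9.6389°C.

9.64°C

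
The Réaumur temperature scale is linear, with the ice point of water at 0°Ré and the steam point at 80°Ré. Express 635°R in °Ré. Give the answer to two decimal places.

First in Celsius: (635 - 491.67) × 5/9 = 79.6278°C.
Linearly onto the Réaumur scale: 0 + (79.6278 / 100) × (80 - 0) = 63.70°Ré.

63.70°Ré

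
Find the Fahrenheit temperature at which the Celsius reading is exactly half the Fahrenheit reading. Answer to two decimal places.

320.00°F

Let F be the Fahrenheit reading. The Celsius reading is C = 5/9·F - 17.7778.
Require C = 0.5·F: 5/9·F - 17.7778 = 0.5·F.
(1/18)·F = 17.7778  ⇒  F = 320.00.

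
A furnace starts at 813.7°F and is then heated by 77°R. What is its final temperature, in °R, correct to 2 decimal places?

1350.37°R

Initial temperature in Celsius: (813.7 - 32) × 5/9 = 434.2778°C.
The 77°R change is an interval, so only the factor 5/9 applies: +77 × 5/9 = +42.7778°C.
Final Celsius temperature: 434.2778 + 42.7778 = 477.0556°C.
In Rankine: 477.0556 × 1.8 + 491.67 = 1350.37°R.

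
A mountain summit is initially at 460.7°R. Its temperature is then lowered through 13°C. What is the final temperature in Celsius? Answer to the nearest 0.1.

-30.2°C

Initial temperature in Celsius: (460.7 - 491.67) × 5/9 = -17.2056°C.
Final Celsius temperature: -17.2056 - 13.0000 = -30.2056°C.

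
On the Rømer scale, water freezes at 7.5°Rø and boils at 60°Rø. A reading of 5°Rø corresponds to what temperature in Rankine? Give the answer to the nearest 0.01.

483.10°R

Linear interpolation between the fixed points: C = (5 - 7.5) × 100 / (60 - 7.5) = -4.7619°C.
Then -4.7619 × 1.8 + 491.67 = 483.10°R.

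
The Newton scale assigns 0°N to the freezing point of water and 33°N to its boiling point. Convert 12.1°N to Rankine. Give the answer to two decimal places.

Linear interpolation between the fixed points: C = (12.1 - 0) × 100 / (33 - 0) = 36.6667°C.
Then 36.6667 × 1.8 + 491.67 = 557.67°R.

557.67°R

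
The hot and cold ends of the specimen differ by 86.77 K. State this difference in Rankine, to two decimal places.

For a temperature interval the offset drops out; only the factor 1.8 applies.
86.77 × 1.8 = 156.19.

156.19°R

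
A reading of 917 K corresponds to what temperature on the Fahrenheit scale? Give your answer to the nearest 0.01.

In Celsius: 917 - 273.15 = 643.8500°C.
In Fahrenheit: 643.8500 × 1.8 + 32 = 1190.93°F.

1190.93°F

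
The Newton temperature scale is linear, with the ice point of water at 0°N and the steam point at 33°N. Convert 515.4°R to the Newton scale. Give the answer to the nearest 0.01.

First in Celsius: (515.4 - 491.67) × 5/9 = 13.1833°C.
Linearly onto the Newton scale: 0 + (13.1833 / 100) × (33 - 0) = 4.35°N.

4.35°N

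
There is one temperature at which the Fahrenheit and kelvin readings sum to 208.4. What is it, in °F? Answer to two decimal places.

-30.20°F

Let F be the Fahrenheit reading. The kelvin reading is K = 5/9·F + 255.372.
Require F + K = 208.4: (14/9)·F + 255.372 = 208.4.
F = (208.4 - 255.372) / (14/9) = -30.20.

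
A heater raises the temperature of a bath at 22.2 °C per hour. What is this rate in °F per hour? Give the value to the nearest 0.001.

39.960 °F/hour

The quantity depends on a temperature interval, so only the ratio of degree sizes applies; the offset between the scales is irrelevant.
A change of 1°C is a change of 1.8°F, so 22.2 × 1.8 = 39.960.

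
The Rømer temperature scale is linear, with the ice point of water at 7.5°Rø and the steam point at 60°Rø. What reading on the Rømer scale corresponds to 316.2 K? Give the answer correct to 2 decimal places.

30.10°Rø

First in Celsius: 316.2 - 273.15 = 43.0500°C.
Linearly onto the Rømer scale: 7.5 + (43.0500 / 100) × (60 - 7.5) = 30.10°Rø.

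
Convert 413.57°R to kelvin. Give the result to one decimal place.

In Celsius: (413.57 - 491.67) × 5/9 = -43.3889°C.
In kelvin: -43.3889 + 273.15 = 229.8 K.

229.8 K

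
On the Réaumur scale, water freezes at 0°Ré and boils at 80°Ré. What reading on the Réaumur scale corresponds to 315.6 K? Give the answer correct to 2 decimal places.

First in Celsius: 315.6 - 273.15 = 42.4500°C.
Linearly onto the Réaumur scale: 0 + (42.4500 / 100) × (80 - 0) = 33.96°Ré.

33.96°Ré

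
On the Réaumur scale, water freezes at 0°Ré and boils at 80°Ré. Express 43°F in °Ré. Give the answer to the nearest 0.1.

First in Celsius: (43 - 32) × 5/9 = 6.1111°C.
Linearly onto the Réaumur scale: 0 + (6.1111 / 100) × (80 - 0) = 4.9°Ré.

4.9°Ré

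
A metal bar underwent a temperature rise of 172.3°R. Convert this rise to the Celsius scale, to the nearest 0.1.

95.7°C

An interval of 1°R corresponds to 5/9°C.
172.3 × 5/9 = 95.7.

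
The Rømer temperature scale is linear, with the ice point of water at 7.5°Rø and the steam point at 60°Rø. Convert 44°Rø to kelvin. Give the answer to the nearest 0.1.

Linear interpolation between the fixed points: C = (44 - 7.5) × 100 / (60 - 7.5) = 69.5238°C.
Then 69.5238 + 273.15 = 342.7 K.

342.7 K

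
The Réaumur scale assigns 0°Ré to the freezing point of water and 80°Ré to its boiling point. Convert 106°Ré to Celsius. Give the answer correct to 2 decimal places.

Linear interpolation between the fixed points: C = (106 - 0) × 100 / (80 - 0) = 132.5000°C.

132.50°C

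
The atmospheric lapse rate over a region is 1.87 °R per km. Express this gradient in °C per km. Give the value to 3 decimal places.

The quantity depends on a temperature interval, so only the ratio of degree sizes applies; the offset between the scales is irrelevant.
A change of 1°R is a change of 5/9°C, so 1.87 × 5/9 = 1.039.

1.039 °C/km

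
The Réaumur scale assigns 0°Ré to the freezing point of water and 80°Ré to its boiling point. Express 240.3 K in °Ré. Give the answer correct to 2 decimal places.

-26.28°Ré

First in Celsius: 240.3 - 273.15 = -32.8500°C.
Linearly onto the Réaumur scale: 0 + (-32.8500 / 100) × (80 - 0) = -26.28°Ré.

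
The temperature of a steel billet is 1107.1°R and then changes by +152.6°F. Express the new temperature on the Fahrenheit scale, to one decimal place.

800.0°F

Initial temperature in Celsius: (1107.1 - 491.67) × 5/9 = 341.9056°C.
The 152.6°F change is an interval, so only the factor 5/9 applies: +152.6 × 5/9 = +84.7778°C.
Final Celsius temperature: 341.9056 + 84.7778 = 426.6833°C.
In Fahrenheit: 426.6833 × 1.8 + 32 = 800.0°F.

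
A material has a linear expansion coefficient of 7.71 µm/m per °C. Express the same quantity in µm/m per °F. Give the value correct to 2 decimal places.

4.28 µm/m per °F

The quantity depends on a temperature interval, so only the ratio of degree sizes applies; the offset between the scales is irrelevant.
A change of 1°F is a change of 5/9°C, so per °F the value is 7.71 × 5/9 = 4.28.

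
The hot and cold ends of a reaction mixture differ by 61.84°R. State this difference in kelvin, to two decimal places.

Only the scale ratio 5/9 matters for a change in temperature.
61.84 × 5/9 = 34.36.

34.36 K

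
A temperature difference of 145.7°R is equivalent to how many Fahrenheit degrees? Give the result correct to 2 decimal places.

145.70°F

Rankine and Fahrenheit degrees are the same size, so the interval is unchanged: 145.70.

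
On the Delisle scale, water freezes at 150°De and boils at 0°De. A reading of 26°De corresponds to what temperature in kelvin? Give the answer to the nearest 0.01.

355.82 K

Linear interpolation between the fixed points: C = (26 - 150) × 100 / (0 - 150) = 82.6667°C.
Then 82.6667 + 273.15 = 355.82 K.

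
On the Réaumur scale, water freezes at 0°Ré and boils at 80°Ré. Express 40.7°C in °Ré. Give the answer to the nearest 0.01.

Linearly onto the Réaumur scale: 0 + (40.7000 / 100) × (80 - 0) = 32.56°Ré.

32.56°Ré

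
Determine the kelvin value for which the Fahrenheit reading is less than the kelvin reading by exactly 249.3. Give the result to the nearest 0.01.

262.96 K

Let K be the kelvin reading. The Fahrenheit reading is F = 1.8·K - 459.67.
Require F - K = -249.3: (0.8)·K - 459.67 = -249.3.
K = (-249.3 + 459.67) / (0.8) = 262.96.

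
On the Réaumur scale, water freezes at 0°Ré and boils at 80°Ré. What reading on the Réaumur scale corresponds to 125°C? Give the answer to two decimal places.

Linearly onto the Réaumur scale: 0 + (125.0000 / 100) × (80 - 0) = 100.00°Ré.

100.00°Ré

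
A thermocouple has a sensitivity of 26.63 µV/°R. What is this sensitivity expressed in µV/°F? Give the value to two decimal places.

26.63 µV/°F

Since only a temperature interval is involved, the additive offset between the scales drops out.
A change of 1°F is a change of 1°R, so per °F the value is 26.63 × 1 = 26.63.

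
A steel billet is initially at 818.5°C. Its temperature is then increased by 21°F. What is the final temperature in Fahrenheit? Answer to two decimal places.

The 21°F change is an interval, so only the factor 5/9 applies: +21 × 5/9 = +11.6667°C.
Final Celsius temperature: 818.5000 + 11.6667 = 830.1667°C.
In Fahrenheit: 830.1667 × 1.8 + 32 = 1526.30°F.

1526.30°F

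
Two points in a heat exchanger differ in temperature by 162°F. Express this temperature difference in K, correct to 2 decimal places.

90.00 K

Only the scale ratio 5/9 matters for a change in temperature.
162 × 5/9 = 90.00.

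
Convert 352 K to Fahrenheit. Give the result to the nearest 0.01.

In Celsius: 352 - 273.15 = 78.8500°C.
In Fahrenheit: 78.8500 × 1.8 + 32 = 173.93°F.

173.93°F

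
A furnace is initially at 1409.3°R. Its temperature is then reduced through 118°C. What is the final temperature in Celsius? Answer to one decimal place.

391.8°C

Initial temperature in Celsius: (1409.3 - 491.67) × 5/9 = 509.7944°C.
Final Celsius temperature: 509.7944 - 118.0000 = 391.7944°C.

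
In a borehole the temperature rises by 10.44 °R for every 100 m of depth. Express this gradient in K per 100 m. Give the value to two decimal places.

5.80 K/100 m

Since only a temperature interval is involved, the additive offset between the scales drops out.
A change of 1°R is a change of 5/9 K, so 10.44 × 5/9 = 5.80.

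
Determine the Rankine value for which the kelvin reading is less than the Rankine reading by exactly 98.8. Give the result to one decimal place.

Let R be the Rankine reading. The kelvin reading is K = 5/9·R.
Require K - R = -98.8: (-4/9)·R = -98.8.
R = (-98.8) / (-4/9) = 222.3.

222.3°R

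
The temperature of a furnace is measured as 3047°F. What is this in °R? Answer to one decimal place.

In Celsius: (3047 - 32) × 5/9 = 1675.0000°C.
In Rankine: 1675.0000 × 1.8 + 491.67 = 3506.7°R.

3506.7°R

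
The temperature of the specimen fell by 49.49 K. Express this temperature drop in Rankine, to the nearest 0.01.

An interval of 1 K corresponds to 1.8°R.
49.49 × 1.8 = 89.08.

89.08°R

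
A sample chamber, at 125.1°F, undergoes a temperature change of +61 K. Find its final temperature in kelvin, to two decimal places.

385.87 K

Initial temperature in Celsius: (125.1 - 32) × 5/9 = 51.7222°C.
The 61 K change is an interval; Kelvin and Celsius degrees are the same size, so ΔC = +61°C.
Final Celsius temperature: 51.7222 + 61.0000 = 112.7222°C.
In kelvin: 112.7222 + 273.15 = 385.87 K.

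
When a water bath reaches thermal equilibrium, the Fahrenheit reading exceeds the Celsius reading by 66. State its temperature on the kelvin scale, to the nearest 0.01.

315.65 K

Let x be the Fahrenheit reading; then the Celsius reading is 5/9·x - 17.7778.
(5/9·x - 17.7778) - x = -66  ⇒  (-4/9)·x = -48.2222  ⇒  x = 108.5000°F.
In Celsius: (108.5 - 32) × 5/9 = 42.5000°C.
In kelvin: 42.5000 + 273.15 = 315.65 K.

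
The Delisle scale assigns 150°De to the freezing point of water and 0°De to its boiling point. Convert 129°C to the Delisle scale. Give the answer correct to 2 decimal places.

Linearly onto the Delisle scale: 150 + (129.0000 / 100) × (0 - 150) = -43.50°De.

-43.50°De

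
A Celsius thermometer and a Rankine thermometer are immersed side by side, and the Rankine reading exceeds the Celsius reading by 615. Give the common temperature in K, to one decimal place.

Let x be the Celsius reading; then the Rankine reading is 1.8·x + 491.67.
(1.8·x + 491.67) - x = 615  ⇒  (0.8)·x = 123.33  ⇒  x = 154.1625°C.
In kelvin: 154.1625 + 273.15 = 427.3 K.

427.3 K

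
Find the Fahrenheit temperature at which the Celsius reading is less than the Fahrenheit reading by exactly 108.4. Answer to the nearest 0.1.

Let F be the Fahrenheit reading. The Celsius reading is C = 5/9·F - 17.7778.
Require C - F = -108.4: (-4/9)·F - 17.7778 = -108.4.
F = (-108.4 + 17.7778) / (-4/9) = 203.9.

203.9°F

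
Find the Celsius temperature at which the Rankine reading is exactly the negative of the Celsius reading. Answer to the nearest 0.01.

Let C be the Celsius reading. The Rankine reading is R = 1.8·C + 491.67.
Require R = -1·C: 1.8·C + 491.67 = -1·C.
(2.8)·C = -491.67  ⇒  C = -175.60.

-175.60°C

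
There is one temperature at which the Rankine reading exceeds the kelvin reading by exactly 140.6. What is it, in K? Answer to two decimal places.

175.75 K

Let K be the kelvin reading. The Rankine reading is R = 1.8·K.
Require R - K = 140.6: (0.8)·K = 140.6.
K = (140.6) / (0.8) = 175.75.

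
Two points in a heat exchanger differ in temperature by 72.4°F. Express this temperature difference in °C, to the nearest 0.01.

40.22°C

Only the scale ratio 5/9 matters for a change in temperature.
72.4 × 5/9 = 40.22.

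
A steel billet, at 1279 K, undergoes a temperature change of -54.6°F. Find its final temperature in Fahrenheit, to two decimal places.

1787.93°F

Initial temperature in Celsius: 1279 - 273.15 = 1005.8500°C.
The 54.6°F change is an interval, so only the factor 5/9 applies: -54.6 × 5/9 = -30.3333°C.
Final Celsius temperature: 1005.8500 - 30.3333 = 975.5167°C.
In Fahrenheit: 975.5167 × 1.8 + 32 = 1787.93°F.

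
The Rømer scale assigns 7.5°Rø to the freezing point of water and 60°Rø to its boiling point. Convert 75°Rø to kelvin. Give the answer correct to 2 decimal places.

Linear interpolation between the fixed points: C = (75 - 7.5) × 100 / (60 - 7.5) = 128.5714°C.
Then 128.5714 + 273.15 = 401.72 K.

401.72 K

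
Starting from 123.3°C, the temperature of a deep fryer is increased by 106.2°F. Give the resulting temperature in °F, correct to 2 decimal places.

360.14°F

The 106.2°F change is an interval, so only the factor 5/9 applies: +106.2 × 5/9 = +59.0000°C.
Final Celsius temperature: 123.3000 + 59.0000 = 182.3000°C.
In Fahrenheit: 182.3000 × 1.8 + 32 = 360.14°F.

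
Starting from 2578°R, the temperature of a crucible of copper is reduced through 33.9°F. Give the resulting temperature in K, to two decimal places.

1413.39 K

Initial temperature in Celsius: (2578 - 491.67) × 5/9 = 1159.0722°C.
The 33.9°F change is an interval, so only the factor 5/9 applies: -33.9 × 5/9 = -18.8333°C.
Final Celsius temperature: 1159.0722 - 18.8333 = 1140.2389°C.
In kelvin: 1140.2389 + 273.15 = 1413.39 K.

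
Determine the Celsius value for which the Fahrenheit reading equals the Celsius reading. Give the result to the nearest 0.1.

Let C be the Celsius reading. The Fahrenheit reading is F = 1.8·C + 32.
Set F = C: 1.8·C + 32 = C.
(0.8)·C = -32  ⇒  C = -40.0.

-40.0°C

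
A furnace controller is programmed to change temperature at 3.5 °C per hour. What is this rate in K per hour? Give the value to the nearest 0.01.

3.50 K/hour

The quantity depends on a temperature interval, so only the ratio of degree sizes applies; the offset between the scales is irrelevant.
A change of 1°C is a change of 1 K, so 3.5 × 1 = 3.50.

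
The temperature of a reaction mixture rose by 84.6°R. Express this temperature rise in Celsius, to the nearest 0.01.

47.00°C

Only the scale ratio 5/9 matters for a change in temperature.
84.6 × 5/9 = 47.00.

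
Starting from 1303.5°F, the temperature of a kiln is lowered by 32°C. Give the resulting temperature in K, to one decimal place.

947.5 K

Initial temperature in Celsius: (1303.5 - 32) × 5/9 = 706.3889°C.
Final Celsius temperature: 706.3889 - 32.0000 = 674.3889°C.
In kelvin: 674.3889 + 273.15 = 947.5 K.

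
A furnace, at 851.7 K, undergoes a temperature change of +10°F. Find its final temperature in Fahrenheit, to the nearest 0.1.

Initial temperature in Celsius: 851.7 - 273.15 = 578.5500°C.
The 10°F change is an interval, so only the factor 5/9 applies: +10 × 5/9 = +5.5556°C.
Final Celsius temperature: 578.5500 + 5.5556 = 584.1056°C.
In Fahrenheit: 584.1056 × 1.8 + 32 = 1083.4°F.

1083.4°F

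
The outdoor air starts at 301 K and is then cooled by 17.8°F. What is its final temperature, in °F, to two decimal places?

Initial temperature in Celsius: 301 - 273.15 = 27.8500°C.
The 17.8°F change is an interval, so only the factor 5/9 applies: -17.8 × 5/9 = -9.8889°C.
Final Celsius temperature: 27.8500 - 9.8889 = 17.9611°C.
In Fahrenheit: 17.9611 × 1.8 + 32 = 64.33°F.

64.33°F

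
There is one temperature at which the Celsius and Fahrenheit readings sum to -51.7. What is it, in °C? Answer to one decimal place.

-29.9°C

Let C be the Celsius reading. The Fahrenheit reading is F = 1.8·C + 32.
Require C + F = -51.7: (2.8)·C + 32 = -51.7.
C = (-51.7 - 32) / (2.8) = -29.9.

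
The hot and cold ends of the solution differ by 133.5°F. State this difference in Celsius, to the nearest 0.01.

74.17°C

For a temperature interval the offset drops out; only the factor 5/9 applies.
133.5 × 5/9 = 74.17.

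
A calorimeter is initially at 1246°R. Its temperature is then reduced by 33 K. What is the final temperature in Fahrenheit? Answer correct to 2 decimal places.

726.93°F

Initial temperature in Celsius: (1246 - 491.67) × 5/9 = 419.0722°C.
The 33 K change is an interval; Kelvin and Celsius degrees are the same size, so ΔC = -33°C.
Final Celsius temperature: 419.0722 - 33.0000 = 386.0722°C.
In Fahrenheit: 386.0722 × 1.8 + 32 = 726.93°F.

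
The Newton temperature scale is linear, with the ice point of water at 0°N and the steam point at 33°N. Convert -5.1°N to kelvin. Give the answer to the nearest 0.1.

257.7 K

Linear interpolation between the fixed points: C = (-5.1 - 0) × 100 / (33 - 0) = -15.4545°C.
Then -15.4545 + 273.15 = 257.7 K.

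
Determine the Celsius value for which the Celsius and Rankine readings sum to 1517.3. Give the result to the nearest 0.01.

Let C be the Celsius reading. The Rankine reading is R = 1.8·C + 491.67.
Require C + R = 1517.3: (2.8)·C + 491.67 = 1517.3.
C = (1517.3 - 491.67) / (2.8) = 366.30.

366.30°C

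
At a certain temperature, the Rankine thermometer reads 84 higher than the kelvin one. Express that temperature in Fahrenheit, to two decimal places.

-270.67°F

Let x be the kelvin reading; then the Rankine reading is 1.8·x.
(1.8·x) - x = 84  ⇒  (0.8)·x = 84  ⇒  x = 105.0000 K.
In Celsius: 105 - 273.15 = -168.1500°C.
In Fahrenheit: -168.1500 × 1.8 + 32 = -270.67°F.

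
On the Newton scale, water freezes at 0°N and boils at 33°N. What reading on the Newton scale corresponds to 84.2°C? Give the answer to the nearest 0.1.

Linearly onto the Newton scale: 0 + (84.2000 / 100) × (33 - 0) = 27.8°N.

27.8°N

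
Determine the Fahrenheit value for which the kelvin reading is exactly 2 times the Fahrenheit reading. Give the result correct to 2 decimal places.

176.80°F

Let F be the Fahrenheit reading. The kelvin reading is K = 5/9·F + 255.372.
Require K = 2·F: 5/9·F + 255.372 = 2·F.
(-13/9)·F = -255.372  ⇒  F = 176.80.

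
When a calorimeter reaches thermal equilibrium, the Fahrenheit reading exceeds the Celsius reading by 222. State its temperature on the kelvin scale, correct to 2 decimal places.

510.65 K

Let x be the Celsius reading; then the Fahrenheit reading is 1.8·x + 32.
(1.8·x + 32) - x = 222  ⇒  (0.8)·x = 190  ⇒  x = 237.5000°C.
In kelvin: 237.5000 + 273.15 = 510.65 K.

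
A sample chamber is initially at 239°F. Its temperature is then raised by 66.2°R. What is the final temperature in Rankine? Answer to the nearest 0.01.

764.87°R

Initial temperature in Celsius: (239 - 32) × 5/9 = 115.0000°C.
The 66.2°R change is an interval, so only the factor 5/9 applies: +66.2 × 5/9 = +36.7778°C.
Final Celsius temperature: 115.0000 + 36.7778 = 151.7778°C.
In Rankine: 151.7778 × 1.8 + 491.67 = 764.87°R.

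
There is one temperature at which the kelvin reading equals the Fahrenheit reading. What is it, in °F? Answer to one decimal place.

574.6°F

Let F be the Fahrenheit reading. The kelvin reading is K = 5/9·F + 255.372.
Set K = F: 5/9·F + 255.372 = F.
(-4/9)·F = -255.372  ⇒  F = 574.6.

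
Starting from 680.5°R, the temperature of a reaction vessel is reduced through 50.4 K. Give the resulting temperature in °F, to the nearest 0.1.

Initial temperature in Celsius: (680.5 - 491.67) × 5/9 = 104.9056°C.
The 50.4 K change is an interval; Kelvin and Celsius degrees are the same size, so ΔC = -50.4°C.
Final Celsius temperature: 104.9056 - 50.4000 = 54.5056°C.
In Fahrenheit: 54.5056 × 1.8 + 32 = 130.1°F.

130.1°F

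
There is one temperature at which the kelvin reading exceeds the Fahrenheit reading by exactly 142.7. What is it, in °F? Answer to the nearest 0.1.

253.5°F

Let F be the Fahrenheit reading. The kelvin reading is K = 5/9·F + 255.372.
Require K - F = 142.7: (-4/9)·F + 255.372 = 142.7.
F = (142.7 - 255.372) / (-4/9) = 253.5.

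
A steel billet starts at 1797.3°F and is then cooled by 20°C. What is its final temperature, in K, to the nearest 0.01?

Initial temperature in Celsius: (1797.3 - 32) × 5/9 = 980.7222°C.
Final Celsius temperature: 980.7222 - 20.0000 = 960.7222°C.
In kelvin: 960.7222 + 273.15 = 1233.87 K.

1233.87 K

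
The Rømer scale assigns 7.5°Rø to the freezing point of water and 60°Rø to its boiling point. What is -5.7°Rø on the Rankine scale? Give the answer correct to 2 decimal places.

Linear interpolation between the fixed points: C = (-5.7 - 7.5) × 100 / (60 - 7.5) = -25.1429°C.
Then -25.1429 × 1.8 + 491.67 = 446.41°R.

446.41°R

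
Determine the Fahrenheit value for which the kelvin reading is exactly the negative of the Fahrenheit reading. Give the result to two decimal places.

-164.17°F

Let F be the Fahrenheit reading. The kelvin reading is K = 5/9·F + 255.372.
Require K = -1·F: 5/9·F + 255.372 = -1·F.
(14/9)·F = -255.372  ⇒  F = -164.17.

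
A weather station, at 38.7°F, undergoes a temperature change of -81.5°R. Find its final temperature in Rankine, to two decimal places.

Initial temperature in Celsius: (38.7 - 32) × 5/9 = 3.7222°C.
The 81.5°R change is an interval, so only the factor 5/9 applies: -81.5 × 5/9 = -45.2778°C.
Final Celsius temperature: 3.7222 - 45.2778 = -41.5556°C.
In Rankine: -41.5556 × 1.8 + 491.67 = 416.87°R.

416.87°R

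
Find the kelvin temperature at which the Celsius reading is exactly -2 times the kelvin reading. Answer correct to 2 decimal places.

91.05 K

Let K be the kelvin reading. The Celsius reading is C = 1·K - 273.15.
Require C = -2·K: 1·K - 273.15 = -2·K.
(3)·K = 273.15  ⇒  K = 91.05.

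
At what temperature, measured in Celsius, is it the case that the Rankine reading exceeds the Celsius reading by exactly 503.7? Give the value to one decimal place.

15.0°C

Let C be the Celsius reading. The Rankine reading is R = 1.8·C + 491.67.
Require R - C = 503.7: (0.8)·C + 491.67 = 503.7.
C = (503.7 - 491.67) / (0.8) = 15.0.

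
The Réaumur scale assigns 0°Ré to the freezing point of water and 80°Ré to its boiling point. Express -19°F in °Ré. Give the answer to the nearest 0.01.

First in Celsius: (-19 - 32) × 5/9 = -28.3333°C.
Linearly onto the Réaumur scale: 0 + (-28.3333 / 100) × (80 - 0) = -22.67°Ré.

-22.67°Ré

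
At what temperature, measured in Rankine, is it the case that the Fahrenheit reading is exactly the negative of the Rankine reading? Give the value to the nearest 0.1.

229.8°R

Let R be the Rankine reading. The Fahrenheit reading is F = 1·R - 459.67.
Require F = -1·R: 1·R - 459.67 = -1·R.
(2)·R = 459.67  ⇒  R = 229.8.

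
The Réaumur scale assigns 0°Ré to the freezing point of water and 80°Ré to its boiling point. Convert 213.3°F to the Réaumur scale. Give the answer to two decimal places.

First in Celsius: (213.3 - 32) × 5/9 = 100.7222°C.
Linearly onto the Réaumur scale: 0 + (100.7222 / 100) × (80 - 0) = 80.58°Ré.

80.58°Ré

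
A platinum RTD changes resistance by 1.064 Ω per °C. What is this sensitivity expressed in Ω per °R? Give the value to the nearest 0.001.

The quantity depends on a temperature interval, so only the ratio of degree sizes applies; the offset between the scales is irrelevant.
A change of 1°R is a change of 5/9°C, so per °R the value is 1.064 × 5/9 = 0.591.

0.591 Ω per °R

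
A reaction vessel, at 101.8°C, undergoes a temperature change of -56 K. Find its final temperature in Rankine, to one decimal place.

574.1°R

The 56 K change is an interval; Kelvin and Celsius degrees are the same size, so ΔC = -56°C.
Final Celsius temperature: 101.8000 - 56.0000 = 45.8000°C.
In Rankine: 45.8000 × 1.8 + 491.67 = 574.1°R.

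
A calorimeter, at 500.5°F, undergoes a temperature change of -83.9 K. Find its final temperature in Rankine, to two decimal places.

Initial temperature in Celsius: (500.5 - 32) × 5/9 = 260.2778°C.
The 83.9 K change is an interval; Kelvin and Celsius degrees are the same size, so ΔC = -83.9°C.
Final Celsius temperature: 260.2778 - 83.9000 = 176.3778°C.
In Rankine: 176.3778 × 1.8 + 491.67 = 809.15°R.

809.15°R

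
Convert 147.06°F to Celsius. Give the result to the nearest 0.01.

63.92°C

In Celsius: (147.06 - 32) × 5/9 = 63.9222°C.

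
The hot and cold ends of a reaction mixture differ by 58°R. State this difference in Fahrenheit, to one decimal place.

58.0°F

Rankine and Fahrenheit degrees are the same size, so the interval is unchanged: 58.0.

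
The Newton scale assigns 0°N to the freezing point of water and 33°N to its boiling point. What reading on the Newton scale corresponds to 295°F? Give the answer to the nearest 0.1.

48.2°N

First in Celsius: (295 - 32) × 5/9 = 146.1111°C.
Linearly onto the Newton scale: 0 + (146.1111 / 100) × (33 - 0) = 48.2°N.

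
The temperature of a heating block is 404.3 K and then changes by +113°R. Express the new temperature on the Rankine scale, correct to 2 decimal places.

840.74°R

Initial temperature in Celsius: 404.3 - 273.15 = 131.1500°C.
The 113°R change is an interval, so only the factor 5/9 applies: +113 × 5/9 = +62.7778°C.
Final Celsius temperature: 131.1500 + 62.7778 = 193.9278°C.
In Rankine: 193.9278 × 1.8 + 491.67 = 840.74°R.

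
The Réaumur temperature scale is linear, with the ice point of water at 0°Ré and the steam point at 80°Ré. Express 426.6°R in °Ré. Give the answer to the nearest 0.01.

-28.92°Ré

First in Celsius: (426.6 - 491.67) × 5/9 = -36.1500°C.
Linearly onto the Réaumur scale: 0 + (-36.1500 / 100) × (80 - 0) = -28.92°Ré.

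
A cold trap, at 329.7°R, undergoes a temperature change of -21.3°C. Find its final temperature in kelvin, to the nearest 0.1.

161.9 K

Initial temperature in Celsius: (329.7 - 491.67) × 5/9 = -89.9833°C.
Final Celsius temperature: -89.9833 - 21.3000 = -111.2833°C.
In kelvin: -111.2833 + 273.15 = 161.9 K.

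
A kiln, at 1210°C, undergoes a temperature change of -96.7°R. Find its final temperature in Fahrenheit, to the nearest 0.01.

The 96.7°R change is an interval, so only the factor 5/9 applies: -96.7 × 5/9 = -53.7222°C.
Final Celsius temperature: 1210.0000 - 53.7222 = 1156.2778°C.
In Fahrenheit: 1156.2778 × 1.8 + 32 = 2113.30°F.

2113.30°F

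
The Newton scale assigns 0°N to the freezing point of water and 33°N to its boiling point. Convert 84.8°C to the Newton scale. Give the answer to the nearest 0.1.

28.0°N

Linearly onto the Newton scale: 0 + (84.8000 / 100) × (33 - 0) = 28.0°N.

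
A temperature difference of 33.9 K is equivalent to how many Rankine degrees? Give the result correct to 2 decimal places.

61.02°R

Only the scale ratio 1.8 matters for a change in temperature.
33.9 × 1.8 = 61.02.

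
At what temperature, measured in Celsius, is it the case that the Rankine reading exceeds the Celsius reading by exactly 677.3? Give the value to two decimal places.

Let C be the Celsius reading. The Rankine reading is R = 1.8·C + 491.67.
Require R - C = 677.3: (0.8)·C + 491.67 = 677.3.
C = (677.3 - 491.67) / (0.8) = 232.04.

232.04°C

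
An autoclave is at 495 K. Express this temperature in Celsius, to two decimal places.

221.85°C

In Celsius: 495 - 273.15 = 221.8500°C.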